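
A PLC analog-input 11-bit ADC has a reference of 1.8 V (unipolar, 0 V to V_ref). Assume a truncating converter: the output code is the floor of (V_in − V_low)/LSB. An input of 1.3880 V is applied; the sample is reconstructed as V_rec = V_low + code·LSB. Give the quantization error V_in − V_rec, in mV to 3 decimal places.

0.207 mV

One LSB is 1.8 V / 2048 = 0.879 mV.
(V_in − V_low)/LSB = (1.3880 − 0)/0.000878906 = 1579.2356 → code 1579 (floor).
Reconstructed: 1.387793 V.
Difference: 0.000207031 V → 0.207 mV.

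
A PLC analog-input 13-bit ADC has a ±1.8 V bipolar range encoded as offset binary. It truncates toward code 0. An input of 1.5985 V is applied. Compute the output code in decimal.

Full-scale span = 3.6 V; LSB = 3.6/2^13 = 439.45 µV.
Input sits at 7733.476 steps above V_low.
Floor → code 7733.

code 7733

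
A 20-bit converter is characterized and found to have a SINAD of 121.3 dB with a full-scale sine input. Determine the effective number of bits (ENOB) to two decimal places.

ENOB = (SINAD − 1.76) / 6.02 = (121.3 − 1.76)/6.02 = 19.857.

19.86 bits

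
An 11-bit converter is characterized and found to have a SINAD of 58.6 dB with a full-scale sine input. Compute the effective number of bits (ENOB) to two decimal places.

ENOB = (SINAD − 1.76) / 6.02 = (58.6 − 1.76)/6.02 = 9.442.

9.44 bits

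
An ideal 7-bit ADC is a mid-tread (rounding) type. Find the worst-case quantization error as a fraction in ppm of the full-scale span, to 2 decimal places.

3906.25 ppm

Rounding → worst-case error = ½ LSB = V_FS/2^8, so 1e+06/256 = 3906.25 ppm of full scale.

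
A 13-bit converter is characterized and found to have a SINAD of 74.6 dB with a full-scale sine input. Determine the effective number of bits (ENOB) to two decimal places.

ENOB = (SINAD − 1.76) / 6.02 = (74.6 − 1.76)/6.02 = 12.100.

12.10 bits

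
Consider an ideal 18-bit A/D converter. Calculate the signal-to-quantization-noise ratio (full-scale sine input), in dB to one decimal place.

110.1 dB

SNR ≈ 6.02·N + 1.76 dB = 6.02·18 + 1.76 = 110.12 dB.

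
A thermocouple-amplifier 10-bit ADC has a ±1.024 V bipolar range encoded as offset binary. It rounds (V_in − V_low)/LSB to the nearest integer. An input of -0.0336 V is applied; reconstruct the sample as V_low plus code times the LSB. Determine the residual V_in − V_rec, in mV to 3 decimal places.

0.400 mV

Step size: 2.048 V ÷ 2^10 = 2.000 mV.
(-0.0336 − (−1.024))/0.002 = 495.2000; round gives code 495.
Code 495 maps back to (−1.024) + 495×0.002 V = -0.034 V.
V_in − V_rec = 0.0004 V = 0.400 mV.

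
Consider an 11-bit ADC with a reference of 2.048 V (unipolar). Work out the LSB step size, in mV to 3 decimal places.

Full-scale span = 2.048 V.
LSB = 2.048 / 2^11 = 2.048 / 2048 = 0.001 V = 1.000 mV.

1.000 mV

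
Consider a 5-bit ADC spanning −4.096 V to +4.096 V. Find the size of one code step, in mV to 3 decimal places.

Full-scale span = 8.192 V.
LSB = 8.192 / 2^5 = 8.192 / 32 = 0.256 V = 256.000 mV.

256.000 mV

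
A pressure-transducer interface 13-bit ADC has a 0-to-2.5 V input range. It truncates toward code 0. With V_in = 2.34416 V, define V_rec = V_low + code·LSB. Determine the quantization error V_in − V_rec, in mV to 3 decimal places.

0.105 mV

One LSB is 2.5 V / 8192 = 305.18 µV.
Scaled input = 7681.3435 LSBs, so code = 7681.
V_rec = 0 + 7681·0.000305176 = 2.3440552 V.
V_in − V_rec = 0.000104824 V = 0.105 mV.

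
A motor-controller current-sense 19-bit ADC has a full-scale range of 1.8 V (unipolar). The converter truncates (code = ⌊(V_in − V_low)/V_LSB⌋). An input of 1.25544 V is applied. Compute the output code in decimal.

code 365673

With 524288 levels over 1.8 V, one step is 3.43 µV.
(1.25544 − 0) / 3.43323e-06 = 365673.404 LSBs.
Floor → code 365673.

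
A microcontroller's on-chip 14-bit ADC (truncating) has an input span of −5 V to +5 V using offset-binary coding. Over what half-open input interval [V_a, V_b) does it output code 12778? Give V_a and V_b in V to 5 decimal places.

[2.79907 V, 2.79968 V)

LSB = 10/2^14 = 0.610 mV.
V_a = V_low + 12778·LSB = 2.79907 V; V_b = V_low + 12779·LSB = 2.79968 V.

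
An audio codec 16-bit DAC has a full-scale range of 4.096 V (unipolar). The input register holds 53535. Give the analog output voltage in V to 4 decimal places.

3.3459 V

LSB = 4.096 V / 2^16 = 62.50 µV.
V_out = 0 + 53535 × 6.25e-05 V = 3.34594 V.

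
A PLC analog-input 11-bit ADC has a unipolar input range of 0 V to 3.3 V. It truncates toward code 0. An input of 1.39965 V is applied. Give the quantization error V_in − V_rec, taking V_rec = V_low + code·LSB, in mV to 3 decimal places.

1.017 mV

LSB = 3.3/2^11 = 1.611 mV.
(V_in − V_low)/LSB = (1.39965 − 0)/0.00161133 = 868.6313 → code 868 (floor).
Reconstructed: 1.3986328 V.
V_in − V_rec = 0.00101719 V = 1.017 mV.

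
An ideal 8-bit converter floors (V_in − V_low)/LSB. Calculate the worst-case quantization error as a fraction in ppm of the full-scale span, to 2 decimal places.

Truncating → worst-case error = 1 LSB = V_FS/2^8, so 1e+06/256 = 3906.25 ppm of full scale.

3906.25 ppm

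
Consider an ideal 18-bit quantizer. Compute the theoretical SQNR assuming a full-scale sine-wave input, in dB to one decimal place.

110.1 dB

SNR ≈ 6.02·N + 1.76 dB = 6.02·18 + 1.76 = 110.12 dB.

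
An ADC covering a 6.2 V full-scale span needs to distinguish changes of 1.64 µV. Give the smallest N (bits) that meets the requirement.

22 bits

Number of steps required ≥ 6.2 V / 1.64 µV = 3780487.80.
Need 2^N ≥ 3780487.80; 2^21 = 2097152, 2^22 = 4194304.
Minimum N = 22.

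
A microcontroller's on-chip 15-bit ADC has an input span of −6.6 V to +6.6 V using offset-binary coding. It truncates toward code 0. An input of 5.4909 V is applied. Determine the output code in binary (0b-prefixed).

code 0b111010100111110 (decimal 30014)

LSB = 13.2 V / 32768 = 402.83 µV.
(5.4909 − (−6.6)) / 0.000402832 = 30014.743 LSBs.
Floor → code 30014.
In binary (0b-prefixed): 0b111010100111110.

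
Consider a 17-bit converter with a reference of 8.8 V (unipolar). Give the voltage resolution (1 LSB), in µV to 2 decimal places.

Full-scale span = 8.8 V.
LSB = 8.8 / 2^17 = 8.8 / 131072 = 6.71387e-05 V = 67.14 µV.

67.14 µV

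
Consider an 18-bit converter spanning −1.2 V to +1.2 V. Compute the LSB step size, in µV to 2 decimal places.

Full-scale span = 2.4 V.
LSB = 2.4 / 2^18 = 2.4 / 262144 = 9.15527e-06 V = 9.16 µV.

9.16 µV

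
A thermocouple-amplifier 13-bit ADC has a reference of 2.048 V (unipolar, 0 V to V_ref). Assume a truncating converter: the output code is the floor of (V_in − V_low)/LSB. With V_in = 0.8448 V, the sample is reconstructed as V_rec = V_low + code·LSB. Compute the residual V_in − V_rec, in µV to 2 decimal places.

50.00 µV

One LSB is 2.048 V / 8192 = 250.00 µV.
(V_in − V_low)/LSB = (0.8448 − 0)/0.00025 = 3379.2000 → code 3379 (floor).
V_rec = 0 + 3379·0.00025 = 0.84475 V.
V_in − V_rec = 5e-05 V = 50.00 µV.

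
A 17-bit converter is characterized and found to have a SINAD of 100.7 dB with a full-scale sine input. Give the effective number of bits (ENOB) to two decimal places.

ENOB = (SINAD − 1.76) / 6.02 = (100.7 − 1.76)/6.02 = 16.435.

16.44 bits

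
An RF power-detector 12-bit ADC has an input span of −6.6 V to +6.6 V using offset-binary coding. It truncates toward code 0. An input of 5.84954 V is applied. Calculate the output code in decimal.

code 3863

LSB = 13.2 V / 4096 = 3.223 mV.
(V_in − V_low)/LSB = (5.84954 − (−6.6)) / 0.00322266 = 3863.130.
Floor → code 3863.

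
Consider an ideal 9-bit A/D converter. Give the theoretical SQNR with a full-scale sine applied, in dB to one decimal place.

SNR ≈ 6.02·N + 1.76 dB = 6.02·9 + 1.76 = 55.94 dB.

55.9 dB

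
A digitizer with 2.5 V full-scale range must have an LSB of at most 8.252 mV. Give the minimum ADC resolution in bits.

Number of steps required ≥ 2.5 V / 8.252 mV = 302.96.
Need 2^N ≥ 302.96; 2^8 = 256, 2^9 = 512.
Minimum N = 9.

9 bits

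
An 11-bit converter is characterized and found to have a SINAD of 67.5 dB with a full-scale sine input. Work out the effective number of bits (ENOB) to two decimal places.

10.92 bits

ENOB = (SINAD − 1.76) / 6.02 = (67.5 − 1.76)/6.02 = 10.920.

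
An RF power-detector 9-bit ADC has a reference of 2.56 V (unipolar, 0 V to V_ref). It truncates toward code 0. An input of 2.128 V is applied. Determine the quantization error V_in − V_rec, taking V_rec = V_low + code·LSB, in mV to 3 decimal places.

3.000 mV

One LSB is 2.56 V / 512 = 5.000 mV.
Scaled input = 425.6000 LSBs, so code = 425.
Reconstructed: 2.125 V.
V_in − V_rec = 0.003 V = 3.000 mV.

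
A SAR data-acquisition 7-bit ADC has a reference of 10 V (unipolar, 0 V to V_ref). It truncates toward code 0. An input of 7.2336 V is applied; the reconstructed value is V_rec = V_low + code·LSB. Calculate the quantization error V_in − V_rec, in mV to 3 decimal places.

46.100 mV

One LSB is 10 V / 128 = 78.125 mV.
Scaled input = 92.5901 LSBs, so code = 92.
V_rec = 0 + 92·0.078125 = 7.1875 V.
Difference: 0.0461 V → 46.100 mV.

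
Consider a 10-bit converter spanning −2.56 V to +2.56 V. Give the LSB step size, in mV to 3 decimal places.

5.000 mV

Full-scale span = 5.12 V.
LSB = 5.12 / 2^10 = 5.12 / 1024 = 0.005 V = 5.000 mV.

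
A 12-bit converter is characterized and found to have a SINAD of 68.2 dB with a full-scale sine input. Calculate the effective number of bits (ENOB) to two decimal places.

11.04 bits

ENOB = (SINAD − 1.76) / 6.02 = (68.2 − 1.76)/6.02 = 11.037.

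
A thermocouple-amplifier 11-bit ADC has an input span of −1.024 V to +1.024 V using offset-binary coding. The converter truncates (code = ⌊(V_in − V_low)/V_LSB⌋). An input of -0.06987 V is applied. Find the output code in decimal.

code 954

LSB = 2.048 V / 2048 = 1.000 mV.
(-0.06987 − (−1.024)) / 0.001 = 954.130 LSBs.
Floor → code 954.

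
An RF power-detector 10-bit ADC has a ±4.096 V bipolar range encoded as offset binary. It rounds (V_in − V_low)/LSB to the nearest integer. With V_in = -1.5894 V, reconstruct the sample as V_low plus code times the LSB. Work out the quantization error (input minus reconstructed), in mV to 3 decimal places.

LSB = 8.192/2^10 = 8.000 mV.
Scaled input = 313.3250 LSBs, so code = 313.
Code 313 maps back to (−4.096) + 313×0.008 V = -1.592 V.
Difference: 0.0026 V → 2.600 mV.

2.600 mV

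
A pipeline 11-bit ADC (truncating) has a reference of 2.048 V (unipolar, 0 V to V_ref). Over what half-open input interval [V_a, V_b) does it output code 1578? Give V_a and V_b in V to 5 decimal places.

[1.57800 V, 1.57900 V)

LSB = 2.048/2^11 = 1.000 mV.
V_a = V_low + 1578·LSB = 1.578 V; V_b = V_low + 1579·LSB = 1.579 V.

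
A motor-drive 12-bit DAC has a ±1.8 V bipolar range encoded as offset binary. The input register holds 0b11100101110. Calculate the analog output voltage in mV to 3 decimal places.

LSB = 3.6 V / 2^12 = 0.879 mV.
Code 0b11100101110 = 1838 decimal.
V_out = (−1.8) + 1838 × 0.000878906 V = -0.18457 V.
= -184.570 mV.

-184.570 mV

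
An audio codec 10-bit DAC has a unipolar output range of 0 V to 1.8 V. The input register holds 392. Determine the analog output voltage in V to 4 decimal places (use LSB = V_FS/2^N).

LSB = 1.8 V / 2^10 = 1.758 mV.
V_out = 0 + 392 × 0.00175781 V = 0.689063 V.

0.6891 V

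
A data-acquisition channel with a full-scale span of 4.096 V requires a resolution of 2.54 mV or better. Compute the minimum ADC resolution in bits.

Number of steps required ≥ 4.096 V / 2.54 mV = 1612.60.
Need 2^N ≥ 1612.60; 2^10 = 1024, 2^11 = 2048.
Minimum N = 11.

11 bits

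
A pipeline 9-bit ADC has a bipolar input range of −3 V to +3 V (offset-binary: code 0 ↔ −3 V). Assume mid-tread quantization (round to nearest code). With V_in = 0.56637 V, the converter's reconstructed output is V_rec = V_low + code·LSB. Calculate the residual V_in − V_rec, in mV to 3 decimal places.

Step size: 6 V ÷ 2^9 = 11.719 mV.
Scaled input = 304.3302 LSBs, so code = 304.
Code 304 maps back to (−3) + 304×0.0117188 V = 0.5625 V.
Error = 0.56637 − 0.5625 = 0.00387 V = 3.870 mV.

3.870 mV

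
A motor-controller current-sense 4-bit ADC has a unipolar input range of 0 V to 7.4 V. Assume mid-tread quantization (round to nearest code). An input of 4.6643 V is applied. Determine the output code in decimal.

code 10

LSB = 7.4 V / 16 = 462.500 mV.
(4.6643 − 0) / 0.4625 = 10.085 LSBs.
round(10.085) = 10.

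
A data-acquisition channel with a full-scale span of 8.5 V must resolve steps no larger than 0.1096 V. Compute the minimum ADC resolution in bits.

Number of steps required ≥ 8.5 V / 0.1096 V = 77.55.
Need 2^N ≥ 77.55; 2^6 = 64, 2^7 = 128.
Minimum N = 7.

7 bits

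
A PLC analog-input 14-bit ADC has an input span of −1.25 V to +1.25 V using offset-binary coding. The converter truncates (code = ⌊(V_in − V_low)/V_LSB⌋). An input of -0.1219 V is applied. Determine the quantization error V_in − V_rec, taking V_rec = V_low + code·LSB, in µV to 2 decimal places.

Step size: 2.5 V ÷ 2^14 = 152.59 µV.
(-0.1219 − (−1.25))/0.000152588 = 7393.1162; ⌊·⌋ gives code 7393.
V_rec = (−1.25) + 7393·0.000152588 = -0.12191772 V.
V_in − V_rec = 1.77246e-05 V = 17.72 µV.

17.72 µV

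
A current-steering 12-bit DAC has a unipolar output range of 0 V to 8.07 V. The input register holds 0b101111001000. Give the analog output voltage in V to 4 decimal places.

LSB = 8.07 V / 2^12 = 1.970 mV.
Code 0b101111001000 = 3016 decimal.
V_out = 0 + 3016 × 0.00197021 V = 5.94217 V.

5.9422 V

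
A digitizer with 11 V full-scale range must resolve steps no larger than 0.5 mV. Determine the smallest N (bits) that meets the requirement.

Number of steps required ≥ 11 V / 0.5 mV = 22000.00.
Need 2^N ≥ 22000.00; 2^14 = 16384, 2^15 = 32768.
Minimum N = 15.

15 bits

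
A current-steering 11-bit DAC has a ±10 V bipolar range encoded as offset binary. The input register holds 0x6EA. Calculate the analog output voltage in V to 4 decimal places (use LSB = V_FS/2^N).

LSB = 20 V / 2^11 = 9.766 mV.
Code 0x6EA = 1770 decimal.
V_out = (−10) + 1770 × 0.00976562 V = 7.28516 V.

7.2852 V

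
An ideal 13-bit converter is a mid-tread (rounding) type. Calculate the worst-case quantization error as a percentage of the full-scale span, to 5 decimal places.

0.00610 %

Rounding → worst-case error = ½ LSB = V_FS/2^14, so 100/16384 = 0.00610352 % of full scale.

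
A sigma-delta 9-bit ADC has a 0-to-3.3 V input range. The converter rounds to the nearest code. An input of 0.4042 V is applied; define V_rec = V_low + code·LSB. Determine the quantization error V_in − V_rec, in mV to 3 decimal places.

-1.855 mV

Step size: 3.3 V ÷ 2^9 = 6.445 mV.
(V_in − V_low)/LSB = (0.4042 − 0)/0.00644531 = 62.7122 → code 63 (round).
Reconstructed: 0.40605469 V.
Error = 0.4042 − 0.40605469 = -0.00185469 V = -1.855 mV.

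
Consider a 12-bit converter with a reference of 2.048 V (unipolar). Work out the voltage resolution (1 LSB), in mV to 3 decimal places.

0.500 mV

Full-scale span = 2.048 V.
LSB = 2.048 / 2^12 = 2.048 / 4096 = 0.0005 V = 0.500 mV.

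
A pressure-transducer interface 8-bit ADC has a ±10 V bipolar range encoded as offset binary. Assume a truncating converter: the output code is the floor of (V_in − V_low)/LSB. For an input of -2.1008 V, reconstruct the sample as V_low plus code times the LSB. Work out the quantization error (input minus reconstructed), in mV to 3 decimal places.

One LSB is 20 V / 256 = 78.125 mV.
(-2.1008 − (−10))/0.078125 = 101.1098; ⌊·⌋ gives code 101.
Reconstructed: -2.109375 V.
Error = -2.1008 − (−2.109375) = 0.008575 V = 8.575 mV.

8.575 mV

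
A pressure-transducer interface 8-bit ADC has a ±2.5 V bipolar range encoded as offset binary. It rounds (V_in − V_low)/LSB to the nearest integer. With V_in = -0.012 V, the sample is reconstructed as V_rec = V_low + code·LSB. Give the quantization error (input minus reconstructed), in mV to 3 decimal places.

7.531 mV

LSB = 5/2^8 = 19.531 mV.
Scaled input = 127.3856 LSBs, so code = 127.
Reconstructed: -0.01953125 V.
V_in − V_rec = 0.00753125 V = 7.531 mV.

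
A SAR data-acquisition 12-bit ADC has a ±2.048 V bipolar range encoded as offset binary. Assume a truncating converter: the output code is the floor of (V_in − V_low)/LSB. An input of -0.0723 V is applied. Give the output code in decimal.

LSB = 4.096 V / 4096 = 1.000 mV.
(-0.0723 − (−2.048)) / 0.001 = 1975.700 LSBs.
Floor → code 1975.

code 1975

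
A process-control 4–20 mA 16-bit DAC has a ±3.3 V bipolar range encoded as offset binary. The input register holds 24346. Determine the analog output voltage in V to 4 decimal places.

-0.8482 V

LSB = 6.6 V / 2^16 = 100.71 µV.
V_out = (−3.3) + 24346 × 0.000100708 V = -0.848163 V.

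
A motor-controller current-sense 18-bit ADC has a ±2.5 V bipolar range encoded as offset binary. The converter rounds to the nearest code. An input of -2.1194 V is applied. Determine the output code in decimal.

Full-scale span = 5 V; LSB = 5/2^18 = 19.07 µV.
Input sits at 19954.401 steps above V_low.
So the output code is 19954.

code 19954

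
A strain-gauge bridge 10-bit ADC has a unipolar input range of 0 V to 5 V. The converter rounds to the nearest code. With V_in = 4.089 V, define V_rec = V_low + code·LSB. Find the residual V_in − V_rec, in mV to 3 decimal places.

LSB = 5/2^10 = 4.883 mV.
Scaled input = 837.4272 LSBs, so code = 837.
V_rec = 0 + 837·0.00488281 = 4.0869141 V.
Difference: 0.00208594 V → 2.086 mV.

2.086 mV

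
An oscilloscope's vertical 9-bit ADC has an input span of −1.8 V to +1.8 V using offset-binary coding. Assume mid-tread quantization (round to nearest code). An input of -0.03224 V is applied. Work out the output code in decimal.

code 251

LSB = 3.6 V / 512 = 7.031 mV.
Input sits at 251.415 steps above V_low.
round(251.415) = 251.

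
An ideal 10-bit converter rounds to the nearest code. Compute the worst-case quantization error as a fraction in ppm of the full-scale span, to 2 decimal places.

Rounding → worst-case error = ½ LSB = V_FS/2^11, so 1e+06/2048 = 488.281 ppm of full scale.

488.28 ppm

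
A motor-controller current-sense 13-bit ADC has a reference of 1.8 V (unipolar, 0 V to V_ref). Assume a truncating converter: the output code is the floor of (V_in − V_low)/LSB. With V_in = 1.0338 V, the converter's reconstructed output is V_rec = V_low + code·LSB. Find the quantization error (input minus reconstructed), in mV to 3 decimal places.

Step size: 1.8 V ÷ 2^13 = 219.73 µV.
(V_in − V_low)/LSB = (1.0338 − 0)/0.000219727 = 4704.9387 → code 4704 (floor).
V_rec = 0 + 4704·0.000219727 = 1.0335938 V.
Difference: 0.00020625 V → 0.206 mV.

0.206 mV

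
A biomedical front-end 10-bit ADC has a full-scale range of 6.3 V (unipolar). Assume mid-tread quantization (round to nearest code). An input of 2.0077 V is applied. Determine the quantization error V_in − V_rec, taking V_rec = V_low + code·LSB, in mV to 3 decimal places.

LSB = 6.3/2^10 = 6.152 mV.
(V_in − V_low)/LSB = (2.0077 − 0)/0.00615234 = 326.3309 → code 326 (round).
Reconstructed: 2.0056641 V.
Difference: 0.00203594 V → 2.036 mV.

2.036 mV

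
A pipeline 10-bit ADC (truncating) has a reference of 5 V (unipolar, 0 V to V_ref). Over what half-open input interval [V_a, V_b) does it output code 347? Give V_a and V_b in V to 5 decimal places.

LSB = 5/2^10 = 4.883 mV.
V_a = V_low + 347·LSB = 1.69434 V; V_b = V_low + 348·LSB = 1.69922 V.

[1.69434 V, 1.69922 V)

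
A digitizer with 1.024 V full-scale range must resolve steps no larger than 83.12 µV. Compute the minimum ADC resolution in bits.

Number of steps required ≥ 1.024 V / 83.12 µV = 12319.54.
Need 2^N ≥ 12319.54; 2^13 = 8192, 2^14 = 16384.
Minimum N = 14.

14 bits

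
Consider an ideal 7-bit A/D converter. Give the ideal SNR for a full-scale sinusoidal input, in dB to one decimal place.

SNR ≈ 6.02·N + 1.76 dB = 6.02·7 + 1.76 = 43.90 dB.

43.9 dB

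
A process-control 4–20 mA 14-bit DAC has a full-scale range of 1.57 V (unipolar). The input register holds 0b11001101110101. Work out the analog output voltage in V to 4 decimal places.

1.2623 V

LSB = 1.57 V / 2^14 = 95.83 µV.
Code 0b11001101110101 = 13173 decimal.
V_out = 0 + 13173 × 9.58252e-05 V = 1.26231 V.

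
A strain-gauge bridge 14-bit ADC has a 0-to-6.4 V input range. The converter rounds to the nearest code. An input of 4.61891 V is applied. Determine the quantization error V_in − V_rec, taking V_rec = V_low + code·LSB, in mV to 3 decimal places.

Step size: 6.4 V ÷ 2^14 = 390.62 µV.
(V_in − V_low)/LSB = (4.61891 − 0)/0.000390625 = 11824.4096 → code 11824 (round).
V_rec = 0 + 11824·0.000390625 = 4.61875 V.
V_in − V_rec = 0.00016 V = 0.160 mV.

0.160 mV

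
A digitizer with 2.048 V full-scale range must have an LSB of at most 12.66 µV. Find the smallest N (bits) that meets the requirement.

18 bits

Number of steps required ≥ 2.048 V / 12.66 µV = 161769.35.
Need 2^N ≥ 161769.35; 2^17 = 131072, 2^18 = 262144.
Minimum N = 18.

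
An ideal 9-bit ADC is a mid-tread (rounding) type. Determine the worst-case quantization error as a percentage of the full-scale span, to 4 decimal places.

Rounding → worst-case error = ½ LSB = V_FS/2^10, so 100/1024 = 0.0976562 % of full scale.

0.0977 %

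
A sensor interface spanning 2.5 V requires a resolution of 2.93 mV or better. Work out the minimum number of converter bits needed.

10 bits

Number of steps required ≥ 2.5 V / 2.93 mV = 853.24.
Need 2^N ≥ 853.24; 2^9 = 512, 2^10 = 1024.
Minimum N = 10.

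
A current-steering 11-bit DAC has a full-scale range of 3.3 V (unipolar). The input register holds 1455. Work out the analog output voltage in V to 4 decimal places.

LSB = 3.3 V / 2^11 = 1.611 mV.
V_out = 0 + 1455 × 0.00161133 V = 2.34448 V.

2.3445 V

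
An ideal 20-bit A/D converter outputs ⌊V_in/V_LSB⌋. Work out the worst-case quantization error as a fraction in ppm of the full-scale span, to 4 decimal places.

Truncating → worst-case error = 1 LSB = V_FS/2^20, so 1e+06/1048576 = 0.953674 ppm of full scale.

0.9537 ppm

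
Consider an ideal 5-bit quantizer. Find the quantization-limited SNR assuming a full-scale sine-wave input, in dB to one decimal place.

31.9 dB

SNR ≈ 6.02·N + 1.76 dB = 6.02·5 + 1.76 = 31.86 dB.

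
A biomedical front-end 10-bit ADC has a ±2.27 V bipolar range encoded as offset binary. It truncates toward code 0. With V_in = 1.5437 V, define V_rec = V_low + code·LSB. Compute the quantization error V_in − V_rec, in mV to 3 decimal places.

0.809 mV

LSB = 4.54/2^10 = 4.434 mV.
Scaled input = 860.1826 LSBs, so code = 860.
V_rec = (−2.27) + 860·0.00443359 = 1.5428906 V.
Error = 1.5437 − 1.5428906 = 0.000809375 V = 0.809 mV.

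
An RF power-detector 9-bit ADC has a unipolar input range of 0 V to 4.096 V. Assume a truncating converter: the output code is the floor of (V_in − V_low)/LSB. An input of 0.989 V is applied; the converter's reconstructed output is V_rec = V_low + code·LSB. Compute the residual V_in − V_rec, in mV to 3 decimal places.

5.000 mV

One LSB is 4.096 V / 512 = 8.000 mV.
(0.989 − 0)/0.008 = 123.6250; ⌊·⌋ gives code 123.
V_rec = 0 + 123·0.008 = 0.984 V.
Error = 0.989 − 0.984 = 0.005 V = 5.000 mV.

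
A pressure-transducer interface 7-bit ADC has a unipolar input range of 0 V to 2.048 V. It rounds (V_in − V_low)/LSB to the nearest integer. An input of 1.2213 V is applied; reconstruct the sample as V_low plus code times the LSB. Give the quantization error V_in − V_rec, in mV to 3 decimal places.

5.300 mV

One LSB is 2.048 V / 128 = 16.000 mV.
(V_in − V_low)/LSB = (1.2213 − 0)/0.016 = 76.3312 → code 76 (round).
V_rec = 0 + 76·0.016 = 1.216 V.
V_in − V_rec = 0.0053 V = 5.300 mV.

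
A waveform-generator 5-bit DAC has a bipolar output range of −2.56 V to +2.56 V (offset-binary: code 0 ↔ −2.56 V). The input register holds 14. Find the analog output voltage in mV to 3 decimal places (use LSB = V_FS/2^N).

LSB = 5.12 V / 2^5 = 160.000 mV.
V_out = (−2.56) + 14 × 0.16 V = -0.32 V.
= -320.000 mV.

-320.000 mV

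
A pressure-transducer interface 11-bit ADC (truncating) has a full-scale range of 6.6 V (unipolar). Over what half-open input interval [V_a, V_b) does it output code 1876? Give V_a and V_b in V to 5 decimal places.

[6.04570 V, 6.04893 V)

LSB = 6.6/2^11 = 3.223 mV.
V_a = V_low + 1876·LSB = 6.0457 V; V_b = V_low + 1877·LSB = 6.04893 V.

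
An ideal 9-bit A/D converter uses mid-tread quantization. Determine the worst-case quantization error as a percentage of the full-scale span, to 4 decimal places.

0.0977 %

Rounding → worst-case error = ½ LSB = V_FS/2^10, so 100/1024 = 0.0976562 % of full scale.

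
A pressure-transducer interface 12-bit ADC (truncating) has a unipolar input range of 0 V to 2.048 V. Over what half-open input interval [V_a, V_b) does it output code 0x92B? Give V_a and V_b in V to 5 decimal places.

LSB = 2.048/2^12 = 0.500 mV.
Code 0x92B = 2347 decimal.
V_a = V_low + 2347·LSB = 1.1735 V; V_b = V_low + 2348·LSB = 1.174 V.

[1.17350 V, 1.17400 V)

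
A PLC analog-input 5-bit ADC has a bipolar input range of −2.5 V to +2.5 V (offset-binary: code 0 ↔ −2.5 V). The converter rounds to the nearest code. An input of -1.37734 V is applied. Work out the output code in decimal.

code 7

Full-scale span = 5 V; LSB = 5/2^5 = 156.250 mV.
(-1.37734 − (−2.5)) / 0.15625 = 7.185 LSBs.
round(7.185) = 7.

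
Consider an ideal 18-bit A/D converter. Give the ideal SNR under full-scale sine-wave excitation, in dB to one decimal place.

110.1 dB

SNR ≈ 6.02·N + 1.76 dB = 6.02·18 + 1.76 = 110.12 dB.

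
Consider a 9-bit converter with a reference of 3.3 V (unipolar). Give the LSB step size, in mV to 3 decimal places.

Full-scale span = 3.3 V.
LSB = 3.3 / 2^9 = 3.3 / 512 = 0.00644531 V = 6.445 mV.

6.445 mV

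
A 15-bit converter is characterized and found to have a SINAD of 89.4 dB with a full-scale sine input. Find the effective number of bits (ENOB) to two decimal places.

14.56 bits

ENOB = (SINAD − 1.76) / 6.02 = (89.4 − 1.76)/6.02 = 14.558.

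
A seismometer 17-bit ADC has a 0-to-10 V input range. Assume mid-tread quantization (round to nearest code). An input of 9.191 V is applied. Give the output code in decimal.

With 131072 levels over 10 V, one step is 76.29 µV.
(9.191 − 0) / 7.62939e-05 = 120468.275 LSBs.
round(120468.275) = 120468.

code 120468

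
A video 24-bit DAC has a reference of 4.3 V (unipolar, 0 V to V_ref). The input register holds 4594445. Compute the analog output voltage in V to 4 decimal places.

LSB = 4.3 V / 2^24 = 0.26 µV.
V_out = 0 + 4594445 × 2.563e-07 V = 1.17756 V.

1.1776 V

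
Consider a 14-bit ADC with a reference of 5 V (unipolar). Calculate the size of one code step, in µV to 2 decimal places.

Full-scale span = 5 V.
LSB = 5 / 2^14 = 5 / 16384 = 0.000305176 V = 305.18 µV.

305.18 µV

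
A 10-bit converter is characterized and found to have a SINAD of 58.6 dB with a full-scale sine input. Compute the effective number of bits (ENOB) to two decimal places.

ENOB = (SINAD − 1.76) / 6.02 = (58.6 − 1.76)/6.02 = 9.442.

9.44 bits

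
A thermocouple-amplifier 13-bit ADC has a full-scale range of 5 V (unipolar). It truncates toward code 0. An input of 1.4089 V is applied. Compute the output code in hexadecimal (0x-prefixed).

code 0x904 (decimal 2308)

Full-scale span = 5 V; LSB = 5/2^13 = 0.610 mV.
(V_in − V_low)/LSB = (1.4089 − 0) / 0.000610352 = 2308.342.
⌊·⌋(2308.342) = 2308.
In hexadecimal (0x-prefixed): 0x904.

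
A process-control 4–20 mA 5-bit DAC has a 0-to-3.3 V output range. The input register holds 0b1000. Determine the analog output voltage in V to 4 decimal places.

LSB = 3.3 V / 2^5 = 103.125 mV.
Code 0b1000 = 8 decimal.
V_out = 0 + 8 × 0.103125 V = 0.825 V.

0.8250 V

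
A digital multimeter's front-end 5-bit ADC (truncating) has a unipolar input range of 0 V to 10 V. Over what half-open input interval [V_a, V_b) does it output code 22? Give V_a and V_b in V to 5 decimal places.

LSB = 10/2^5 = 312.500 mV.
V_a = V_low + 22·LSB = 6.875 V; V_b = V_low + 23·LSB = 7.1875 V.

[6.87500 V, 7.18750 V)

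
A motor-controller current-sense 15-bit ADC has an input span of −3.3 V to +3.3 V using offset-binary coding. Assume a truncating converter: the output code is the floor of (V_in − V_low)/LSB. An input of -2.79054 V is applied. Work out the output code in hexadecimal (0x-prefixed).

code 0x9E1 (decimal 2529)

With 32768 levels over 6.6 V, one step is 201.42 µV.
(V_in − V_low)/LSB = (-2.79054 − (−3.3)) / 0.000201416 = 2529.392.
Floor → code 2529.
In hexadecimal (0x-prefixed): 0x9E1.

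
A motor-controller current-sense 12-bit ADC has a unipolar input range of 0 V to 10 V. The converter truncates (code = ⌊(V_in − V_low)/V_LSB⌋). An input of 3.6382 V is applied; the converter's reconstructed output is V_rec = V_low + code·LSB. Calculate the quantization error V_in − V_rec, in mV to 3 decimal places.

0.505 mV

One LSB is 10 V / 4096 = 2.441 mV.
Scaled input = 1490.2067 LSBs, so code = 1490.
Code 1490 maps back to 0 + 1490×0.00244141 V = 3.6376953 V.
V_in − V_rec = 0.000504688 V = 0.505 mV.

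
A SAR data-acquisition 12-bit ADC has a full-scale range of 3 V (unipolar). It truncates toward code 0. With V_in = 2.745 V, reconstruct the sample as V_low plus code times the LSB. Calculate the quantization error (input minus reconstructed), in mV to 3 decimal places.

0.615 mV

One LSB is 3 V / 4096 = 0.732 mV.
(2.745 − 0)/0.000732422 = 3747.8400; ⌊·⌋ gives code 3747.
V_rec = 0 + 3747·0.000732422 = 2.7443848 V.
Difference: 0.000615234 V → 0.615 mV.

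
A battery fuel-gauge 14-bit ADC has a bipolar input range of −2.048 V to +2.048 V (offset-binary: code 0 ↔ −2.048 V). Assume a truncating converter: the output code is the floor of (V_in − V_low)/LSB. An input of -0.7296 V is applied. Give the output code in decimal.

code 5273

With 16384 levels over 4.096 V, one step is 250.00 µV.
(V_in − V_low)/LSB = (-0.7296 − (−2.048)) / 0.00025 = 5273.600.
Floor → code 5273.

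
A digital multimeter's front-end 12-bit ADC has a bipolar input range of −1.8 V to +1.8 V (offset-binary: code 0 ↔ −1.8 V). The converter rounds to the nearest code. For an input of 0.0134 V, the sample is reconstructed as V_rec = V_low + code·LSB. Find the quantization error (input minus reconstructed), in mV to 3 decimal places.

0.216 mV

Step size: 3.6 V ÷ 2^12 = 0.879 mV.
Scaled input = 2063.2462 LSBs, so code = 2063.
V_rec = (−1.8) + 2063·0.000878906 = 0.013183594 V.
Error = 0.0134 − 0.013183594 = 0.000216406 V = 0.216 mV.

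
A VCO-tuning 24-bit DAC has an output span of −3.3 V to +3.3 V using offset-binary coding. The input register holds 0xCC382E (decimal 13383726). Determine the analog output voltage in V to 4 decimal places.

1.9650 V

LSB = 6.6 V / 2^24 = 0.39 µV.
Code 0xCC382E = 13383726 decimal.
V_out = (−3.3) + 13383726 × 3.93391e-07 V = 1.96503 V.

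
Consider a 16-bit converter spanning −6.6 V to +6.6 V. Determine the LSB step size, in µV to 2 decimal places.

201.42 µV

Full-scale span = 13.2 V.
LSB = 13.2 / 2^16 = 13.2 / 65536 = 0.000201416 V = 201.42 µV.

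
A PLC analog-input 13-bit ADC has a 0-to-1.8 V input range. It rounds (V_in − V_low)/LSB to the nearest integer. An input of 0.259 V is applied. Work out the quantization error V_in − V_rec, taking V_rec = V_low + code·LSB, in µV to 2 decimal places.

LSB = 1.8/2^13 = 219.73 µV.
(0.259 − 0)/0.000219727 = 1178.7378; round gives code 1179.
Reconstructed: 0.25905762 V.
Difference: -5.76172e-05 V → -57.62 µV.

-57.62 µV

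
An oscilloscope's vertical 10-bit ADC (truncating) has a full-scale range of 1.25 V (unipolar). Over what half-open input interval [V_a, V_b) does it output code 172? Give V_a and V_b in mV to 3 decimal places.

LSB = 1.25/2^10 = 1.221 mV.
V_a = V_low + 172·LSB = 0.209961 V; V_b = V_low + 173·LSB = 0.211182 V.

[209.961 mV, 211.182 mV)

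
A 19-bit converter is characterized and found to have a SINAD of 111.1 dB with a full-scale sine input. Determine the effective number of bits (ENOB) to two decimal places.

18.16 bits

ENOB = (SINAD − 1.76) / 6.02 = (111.1 − 1.76)/6.02 = 18.163.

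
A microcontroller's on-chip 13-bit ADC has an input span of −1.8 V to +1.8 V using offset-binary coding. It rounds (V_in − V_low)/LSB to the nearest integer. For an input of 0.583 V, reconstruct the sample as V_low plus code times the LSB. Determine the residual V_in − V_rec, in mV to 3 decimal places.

LSB = 3.6/2^13 = 439.45 µV.
Scaled input = 5422.6489 LSBs, so code = 5423.
Reconstructed: 0.5831543 V.
V_in − V_rec = -0.000154297 V = -0.154 mV.

-0.154 mV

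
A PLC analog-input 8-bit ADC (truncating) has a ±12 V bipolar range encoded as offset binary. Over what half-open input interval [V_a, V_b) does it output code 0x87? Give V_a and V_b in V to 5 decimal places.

[0.65625 V, 0.75000 V)

LSB = 24/2^8 = 93.750 mV.
Code 0x87 = 135 decimal.
V_a = V_low + 135·LSB = 0.65625 V; V_b = V_low + 136·LSB = 0.75 V.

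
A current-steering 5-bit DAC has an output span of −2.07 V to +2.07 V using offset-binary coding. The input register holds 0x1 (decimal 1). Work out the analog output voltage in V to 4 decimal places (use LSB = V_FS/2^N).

LSB = 4.14 V / 2^5 = 129.375 mV.
Code 0x1 = 1 decimal.
V_out = (−2.07) + 1 × 0.129375 V = -1.94063 V.

-1.9406 V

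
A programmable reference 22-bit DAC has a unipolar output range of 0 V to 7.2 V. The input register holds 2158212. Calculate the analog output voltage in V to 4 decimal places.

LSB = 7.2 V / 2^22 = 1.72 µV.
V_out = 0 + 2158212 × 1.71661e-06 V = 3.70482 V.

3.7048 V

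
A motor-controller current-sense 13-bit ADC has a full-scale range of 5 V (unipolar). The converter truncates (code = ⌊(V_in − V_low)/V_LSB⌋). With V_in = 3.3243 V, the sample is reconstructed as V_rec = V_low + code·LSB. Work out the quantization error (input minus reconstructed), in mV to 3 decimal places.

One LSB is 5 V / 8192 = 0.610 mV.
Scaled input = 5446.5331 LSBs, so code = 5446.
Reconstructed: 3.3239746 V.
Difference: 0.000325391 V → 0.325 mV.

0.325 mV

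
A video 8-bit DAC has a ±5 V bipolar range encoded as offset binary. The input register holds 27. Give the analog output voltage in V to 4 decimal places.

LSB = 10 V / 2^8 = 39.062 mV.
V_out = (−5) + 27 × 0.0390625 V = -3.94531 V.

-3.9453 V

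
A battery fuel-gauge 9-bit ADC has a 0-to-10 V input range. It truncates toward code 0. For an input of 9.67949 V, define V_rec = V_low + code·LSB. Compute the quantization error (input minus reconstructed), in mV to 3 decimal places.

LSB = 10/2^9 = 19.531 mV.
(9.67949 − 0)/0.0195312 = 495.5899; ⌊·⌋ gives code 495.
Reconstructed: 9.6679688 V.
Error = 9.67949 − 9.6679688 = 0.0115213 V = 11.521 mV.

11.521 mV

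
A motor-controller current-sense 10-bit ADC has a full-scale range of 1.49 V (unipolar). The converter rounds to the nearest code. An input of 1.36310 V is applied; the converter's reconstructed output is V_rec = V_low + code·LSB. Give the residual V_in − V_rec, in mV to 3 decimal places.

LSB = 1.49/2^10 = 1.455 mV.
Scaled input = 936.7882 LSBs, so code = 937.
V_rec = 0 + 937·0.00145508 = 1.3634082 V.
V_in − V_rec = -0.000308203 V = -0.308 mV.

-0.308 mV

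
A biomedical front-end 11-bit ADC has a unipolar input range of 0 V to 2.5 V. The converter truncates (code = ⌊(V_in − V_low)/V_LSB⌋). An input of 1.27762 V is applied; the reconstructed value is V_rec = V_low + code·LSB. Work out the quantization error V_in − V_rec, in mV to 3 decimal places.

Step size: 2.5 V ÷ 2^11 = 1.221 mV.
(1.27762 − 0)/0.0012207 = 1046.6263; ⌊·⌋ gives code 1046.
V_rec = 0 + 1046·0.0012207 = 1.2768555 V.
Difference: 0.000764531 V → 0.765 mV.

0.765 mV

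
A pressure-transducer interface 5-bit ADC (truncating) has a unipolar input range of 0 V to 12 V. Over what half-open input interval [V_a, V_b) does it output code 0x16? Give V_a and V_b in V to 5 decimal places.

[8.25000 V, 8.62500 V)

LSB = 12/2^5 = 375.000 mV.
Code 0x16 = 22 decimal.
V_a = V_low + 22·LSB = 8.25 V; V_b = V_low + 23·LSB = 8.625 V.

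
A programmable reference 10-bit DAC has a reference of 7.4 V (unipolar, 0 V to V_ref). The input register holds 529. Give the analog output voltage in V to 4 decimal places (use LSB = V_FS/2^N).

LSB = 7.4 V / 2^10 = 7.227 mV.
V_out = 0 + 529 × 0.00722656 V = 3.82285 V.

3.8229 V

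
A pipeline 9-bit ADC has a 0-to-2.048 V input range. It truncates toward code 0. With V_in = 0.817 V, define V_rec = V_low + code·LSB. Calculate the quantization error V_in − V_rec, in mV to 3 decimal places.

LSB = 2.048/2^9 = 4.000 mV.
(V_in − V_low)/LSB = (0.817 − 0)/0.004 = 204.2500 → code 204 (floor).
Reconstructed: 0.816 V.
V_in − V_rec = 0.001 V = 1.000 mV.

1.000 mV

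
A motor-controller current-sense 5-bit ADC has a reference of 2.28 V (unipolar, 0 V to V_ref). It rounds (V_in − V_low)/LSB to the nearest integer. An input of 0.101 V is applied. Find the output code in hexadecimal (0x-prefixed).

With 32 levels over 2.28 V, one step is 71.250 mV.
(0.101 − 0) / 0.07125 = 1.418 LSBs.
So the output code is 1.
In hexadecimal (0x-prefixed): 0x1.

code 0x1 (decimal 1)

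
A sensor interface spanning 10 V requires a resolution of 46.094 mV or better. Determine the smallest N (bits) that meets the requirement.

Number of steps required ≥ 10 V / 46.094 mV = 216.95.
Need 2^N ≥ 216.95; 2^7 = 128, 2^8 = 256.
Minimum N = 8.

8 bits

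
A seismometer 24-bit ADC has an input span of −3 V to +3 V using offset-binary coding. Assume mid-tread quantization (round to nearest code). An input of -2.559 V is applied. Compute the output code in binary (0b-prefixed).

LSB = 6 V / 16777216 = 0.36 µV.
(-2.559 − (−3)) / 3.57628e-07 = 1233125.376 LSBs.
Round → code 1233125.
In binary (0b-prefixed): 0b100101101000011100101.

code 0b100101101000011100101 (decimal 1233125)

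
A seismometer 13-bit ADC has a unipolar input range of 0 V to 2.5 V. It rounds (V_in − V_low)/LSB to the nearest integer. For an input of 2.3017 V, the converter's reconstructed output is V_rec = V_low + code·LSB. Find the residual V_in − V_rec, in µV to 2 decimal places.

Step size: 2.5 V ÷ 2^13 = 305.18 µV.
(V_in − V_low)/LSB = (2.3017 − 0)/0.000305176 = 7542.2106 → code 7542 (round).
V_rec = 0 + 7542·0.000305176 = 2.3016357 V.
Error = 2.3017 − 2.3016357 = 6.42578e-05 V = 64.26 µV.

64.26 µV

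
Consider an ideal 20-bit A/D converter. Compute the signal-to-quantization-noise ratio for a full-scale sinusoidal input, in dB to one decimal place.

SNR ≈ 6.02·N + 1.76 dB = 6.02·20 + 1.76 = 122.16 dB.

122.2 dB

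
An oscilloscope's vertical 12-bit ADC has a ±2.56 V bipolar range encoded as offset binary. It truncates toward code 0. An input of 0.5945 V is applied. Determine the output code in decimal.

LSB = 5.12 V / 4096 = 1.250 mV.
(V_in − V_low)/LSB = (0.5945 − (−2.56)) / 0.00125 = 2523.600.
⌊·⌋(2523.600) = 2523.

code 2523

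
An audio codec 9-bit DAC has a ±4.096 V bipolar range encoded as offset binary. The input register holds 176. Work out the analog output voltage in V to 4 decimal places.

-1.2800 V

LSB = 8.192 V / 2^9 = 16.000 mV.
V_out = (−4.096) + 176 × 0.016 V = -1.28 V.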